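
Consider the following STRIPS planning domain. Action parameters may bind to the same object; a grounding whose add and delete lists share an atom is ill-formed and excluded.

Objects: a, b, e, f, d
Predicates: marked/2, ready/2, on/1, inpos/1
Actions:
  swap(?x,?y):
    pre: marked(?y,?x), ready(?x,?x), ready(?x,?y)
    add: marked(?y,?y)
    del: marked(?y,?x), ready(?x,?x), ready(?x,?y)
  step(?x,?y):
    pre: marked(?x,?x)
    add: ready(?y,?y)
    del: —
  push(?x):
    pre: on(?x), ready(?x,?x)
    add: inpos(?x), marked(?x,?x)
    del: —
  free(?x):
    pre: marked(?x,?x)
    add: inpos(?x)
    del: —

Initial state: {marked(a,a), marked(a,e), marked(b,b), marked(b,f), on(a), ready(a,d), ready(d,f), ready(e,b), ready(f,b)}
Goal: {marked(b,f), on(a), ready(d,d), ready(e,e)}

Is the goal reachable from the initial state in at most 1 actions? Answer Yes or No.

No

1. step(a,e)  →  {marked(a,a), marked(a,e), marked(b,b), marked(b,f), on(a), ready(a,d), ready(d,f), ready(e,b), ready(e,e), ready(f,b)}
2. step(a,d)  →  {marked(a,a), marked(a,e), marked(b,b), marked(b,f), on(a), ready(a,d), ready(d,d), ready(d,f), ready(e,b), ready(e,e), ready(f,b)}
optimal plan length = 2; 2 > 1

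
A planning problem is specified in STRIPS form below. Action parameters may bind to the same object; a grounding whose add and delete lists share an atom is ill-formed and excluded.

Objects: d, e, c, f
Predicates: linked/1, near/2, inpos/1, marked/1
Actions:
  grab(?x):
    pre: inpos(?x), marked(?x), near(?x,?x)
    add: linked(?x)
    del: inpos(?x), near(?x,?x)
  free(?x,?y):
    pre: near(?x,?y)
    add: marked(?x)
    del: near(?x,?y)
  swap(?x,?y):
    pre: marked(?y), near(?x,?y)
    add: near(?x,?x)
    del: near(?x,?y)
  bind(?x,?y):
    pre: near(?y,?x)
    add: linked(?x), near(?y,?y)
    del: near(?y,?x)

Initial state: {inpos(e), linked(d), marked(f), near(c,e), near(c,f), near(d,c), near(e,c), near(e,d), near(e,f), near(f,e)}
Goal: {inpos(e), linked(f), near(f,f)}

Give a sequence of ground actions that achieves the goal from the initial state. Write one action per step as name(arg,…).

1. bind(e,f)  →  {inpos(e), linked(d), linked(e), marked(f), near(c,e), near(c,f), near(d,c), near(e,c), near(e,d), near(e,f), near(f,f)}
2. bind(f,e)  →  {inpos(e), linked(d), linked(e), linked(f), marked(f), near(c,e), near(c,f), near(d,c), near(e,c), near(e,d), near(e,e), near(f,f)}

bind(e,f); bind(f,e)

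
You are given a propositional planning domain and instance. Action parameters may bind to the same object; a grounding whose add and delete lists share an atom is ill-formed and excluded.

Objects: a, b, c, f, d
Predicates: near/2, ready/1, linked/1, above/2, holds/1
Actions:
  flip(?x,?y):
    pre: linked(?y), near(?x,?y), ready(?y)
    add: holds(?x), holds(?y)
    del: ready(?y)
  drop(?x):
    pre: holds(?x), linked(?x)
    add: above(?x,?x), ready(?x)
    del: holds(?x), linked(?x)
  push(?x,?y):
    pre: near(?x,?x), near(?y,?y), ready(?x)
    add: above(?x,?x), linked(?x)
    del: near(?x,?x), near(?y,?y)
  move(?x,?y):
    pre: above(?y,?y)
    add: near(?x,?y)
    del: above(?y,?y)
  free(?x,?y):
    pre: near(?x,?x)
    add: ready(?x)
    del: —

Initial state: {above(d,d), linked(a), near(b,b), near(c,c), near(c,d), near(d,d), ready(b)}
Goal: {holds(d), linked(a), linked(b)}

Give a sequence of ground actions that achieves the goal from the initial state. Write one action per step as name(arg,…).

1. push(b,b)  →  {above(b,b), above(d,d), linked(a), linked(b), near(c,c), near(c,d), near(d,d), ready(b)}
2. move(d,b)  →  {above(d,d), linked(a), linked(b), near(c,c), near(c,d), near(d,b), near(d,d), ready(b)}
3. flip(d,b)  →  {above(d,d), holds(b), holds(d), linked(a), linked(b), near(c,c), near(c,d), near(d,b), near(d,d)}

push(b,b); move(d,b); flip(d,b)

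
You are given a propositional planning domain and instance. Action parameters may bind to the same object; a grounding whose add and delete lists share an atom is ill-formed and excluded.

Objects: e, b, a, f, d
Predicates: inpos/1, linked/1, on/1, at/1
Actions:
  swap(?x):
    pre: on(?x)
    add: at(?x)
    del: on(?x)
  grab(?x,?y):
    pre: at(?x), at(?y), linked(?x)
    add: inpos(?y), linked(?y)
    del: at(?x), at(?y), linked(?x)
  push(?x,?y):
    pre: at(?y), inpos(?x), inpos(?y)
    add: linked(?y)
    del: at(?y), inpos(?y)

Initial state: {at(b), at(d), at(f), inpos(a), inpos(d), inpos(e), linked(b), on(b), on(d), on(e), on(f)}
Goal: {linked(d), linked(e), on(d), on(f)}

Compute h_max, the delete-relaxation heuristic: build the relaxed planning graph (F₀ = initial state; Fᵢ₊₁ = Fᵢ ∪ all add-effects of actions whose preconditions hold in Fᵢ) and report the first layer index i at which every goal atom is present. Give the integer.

F0 = init (11 atoms)
F1 = F0 ∪ {at(e), inpos(f), linked(d), linked(f)}  (15 atoms)
F2 = F1 ∪ {inpos(b), linked(e)}  (17 atoms)
goal ⊆ F2  ⇒  h_max = 2

2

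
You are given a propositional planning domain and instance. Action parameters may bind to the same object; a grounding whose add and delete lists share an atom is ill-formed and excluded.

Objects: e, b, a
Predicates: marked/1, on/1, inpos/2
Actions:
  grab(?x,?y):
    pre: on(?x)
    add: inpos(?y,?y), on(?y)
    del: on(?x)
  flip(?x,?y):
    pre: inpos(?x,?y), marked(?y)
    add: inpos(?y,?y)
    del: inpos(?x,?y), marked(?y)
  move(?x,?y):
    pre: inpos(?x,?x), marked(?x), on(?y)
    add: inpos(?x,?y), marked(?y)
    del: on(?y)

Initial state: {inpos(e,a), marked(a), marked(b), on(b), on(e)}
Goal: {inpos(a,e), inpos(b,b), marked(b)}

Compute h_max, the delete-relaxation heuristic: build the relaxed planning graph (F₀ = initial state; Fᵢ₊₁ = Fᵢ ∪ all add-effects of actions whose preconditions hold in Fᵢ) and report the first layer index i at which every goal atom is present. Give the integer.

2

F0 = init (5 atoms)
F1 = F0 ∪ {inpos(a,a), inpos(b,b), inpos(e,e), on(a)}  (9 atoms)
F2 = F1 ∪ {inpos(a,b), inpos(a,e), inpos(b,a), inpos(b,e), marked(e)}  (14 atoms)
goal ⊆ F2  ⇒  h_max = 2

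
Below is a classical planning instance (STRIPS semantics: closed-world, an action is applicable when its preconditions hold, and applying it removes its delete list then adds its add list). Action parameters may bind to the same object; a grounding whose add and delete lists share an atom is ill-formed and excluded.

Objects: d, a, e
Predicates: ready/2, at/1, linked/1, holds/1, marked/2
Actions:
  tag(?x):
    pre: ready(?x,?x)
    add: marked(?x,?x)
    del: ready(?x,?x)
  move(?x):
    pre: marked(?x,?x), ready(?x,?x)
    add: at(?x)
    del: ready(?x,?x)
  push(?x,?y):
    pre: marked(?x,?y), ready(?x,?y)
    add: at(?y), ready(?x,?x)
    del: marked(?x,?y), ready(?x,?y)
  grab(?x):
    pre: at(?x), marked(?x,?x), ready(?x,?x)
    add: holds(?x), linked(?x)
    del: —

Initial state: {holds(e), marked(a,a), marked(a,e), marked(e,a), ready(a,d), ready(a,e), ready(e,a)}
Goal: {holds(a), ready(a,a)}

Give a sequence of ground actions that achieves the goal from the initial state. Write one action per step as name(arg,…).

1. push(a,e)  →  {at(e), holds(e), marked(a,a), marked(e,a), ready(a,a), ready(a,d), ready(e,a)}
2. push(e,a)  →  {at(a), at(e), holds(e), marked(a,a), ready(a,a), ready(a,d), ready(e,e)}
3. grab(a)  →  {at(a), at(e), holds(a), holds(e), linked(a), marked(a,a), ready(a,a), ready(a,d), ready(e,e)}

push(a,e); push(e,a); grab(a)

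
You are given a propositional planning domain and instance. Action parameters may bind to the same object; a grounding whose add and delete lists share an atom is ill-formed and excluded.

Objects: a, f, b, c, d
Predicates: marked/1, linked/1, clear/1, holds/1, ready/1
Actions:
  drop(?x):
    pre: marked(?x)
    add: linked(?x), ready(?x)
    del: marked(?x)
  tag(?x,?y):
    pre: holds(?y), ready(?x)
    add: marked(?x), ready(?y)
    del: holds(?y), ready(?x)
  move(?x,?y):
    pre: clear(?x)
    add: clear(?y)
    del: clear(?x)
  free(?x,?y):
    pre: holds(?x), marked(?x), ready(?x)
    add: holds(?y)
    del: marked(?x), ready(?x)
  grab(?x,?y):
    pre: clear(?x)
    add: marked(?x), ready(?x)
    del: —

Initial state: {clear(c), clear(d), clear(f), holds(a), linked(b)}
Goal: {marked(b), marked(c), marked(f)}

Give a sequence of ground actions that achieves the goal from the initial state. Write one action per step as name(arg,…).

move(d,b); grab(f,a); grab(b,a); grab(c,a)

1. move(d,b)  →  {clear(b), clear(c), clear(f), holds(a), linked(b)}
2. grab(f,a)  →  {clear(b), clear(c), clear(f), holds(a), linked(b), marked(f), ready(f)}
3. grab(b,a)  →  {clear(b), clear(c), clear(f), holds(a), linked(b), marked(b), marked(f), ready(b), ready(f)}
4. grab(c,a)  →  {clear(b), clear(c), clear(f), holds(a), linked(b), marked(b), marked(c), marked(f), ready(b), ready(c), ready(f)}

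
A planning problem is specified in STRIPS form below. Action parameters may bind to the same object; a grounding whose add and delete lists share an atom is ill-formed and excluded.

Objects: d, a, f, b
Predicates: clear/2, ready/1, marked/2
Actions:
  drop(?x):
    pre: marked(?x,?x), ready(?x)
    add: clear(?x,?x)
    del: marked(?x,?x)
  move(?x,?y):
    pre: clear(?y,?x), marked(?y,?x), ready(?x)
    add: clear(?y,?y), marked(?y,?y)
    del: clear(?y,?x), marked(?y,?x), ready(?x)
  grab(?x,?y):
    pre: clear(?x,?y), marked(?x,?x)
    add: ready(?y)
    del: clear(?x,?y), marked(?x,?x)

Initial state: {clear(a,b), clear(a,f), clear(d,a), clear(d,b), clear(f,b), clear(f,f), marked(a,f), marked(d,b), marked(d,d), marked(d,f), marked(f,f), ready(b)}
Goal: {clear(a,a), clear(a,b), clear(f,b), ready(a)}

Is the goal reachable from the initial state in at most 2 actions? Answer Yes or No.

No

1. grab(d,a)  →  {clear(a,b), clear(a,f), clear(d,b), clear(f,b), clear(f,f), marked(a,f), marked(d,b), marked(d,f), marked(f,f), ready(a), ready(b)}
2. grab(f,f)  →  {clear(a,b), clear(a,f), clear(d,b), clear(f,b), marked(a,f), marked(d,b), marked(d,f), ready(a), ready(b), ready(f)}
3. move(f,a)  →  {clear(a,a), clear(a,b), clear(d,b), clear(f,b), marked(a,a), marked(d,b), marked(d,f), ready(a), ready(b)}
optimal plan length = 3; 3 > 2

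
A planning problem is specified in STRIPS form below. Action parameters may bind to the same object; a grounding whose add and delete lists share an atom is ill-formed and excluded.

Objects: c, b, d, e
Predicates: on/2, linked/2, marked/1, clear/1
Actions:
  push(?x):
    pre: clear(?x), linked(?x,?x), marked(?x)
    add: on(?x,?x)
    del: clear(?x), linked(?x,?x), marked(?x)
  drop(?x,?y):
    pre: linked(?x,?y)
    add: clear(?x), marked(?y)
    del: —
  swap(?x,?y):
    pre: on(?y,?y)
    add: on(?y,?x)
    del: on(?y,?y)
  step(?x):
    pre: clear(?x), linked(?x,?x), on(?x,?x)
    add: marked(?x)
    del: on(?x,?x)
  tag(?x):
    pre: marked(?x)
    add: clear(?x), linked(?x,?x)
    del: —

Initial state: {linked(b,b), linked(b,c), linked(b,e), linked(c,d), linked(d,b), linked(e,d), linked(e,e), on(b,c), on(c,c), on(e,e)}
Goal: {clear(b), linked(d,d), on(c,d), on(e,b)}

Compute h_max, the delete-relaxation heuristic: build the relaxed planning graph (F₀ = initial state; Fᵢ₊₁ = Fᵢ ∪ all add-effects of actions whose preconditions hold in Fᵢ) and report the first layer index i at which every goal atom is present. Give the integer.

2

F0 = init (10 atoms)
F1 = F0 ∪ {clear(b), clear(c), clear(d), clear(e), marked(b), marked(c), marked(d), marked(e), on(c,b), on(c,d), on(c,e), on(e,b), on(e,c), on(e,d)}  (24 atoms)
F2 = F1 ∪ {linked(c,c), linked(d,d), on(b,b)}  (27 atoms)
goal ⊆ F2  ⇒  h_max = 2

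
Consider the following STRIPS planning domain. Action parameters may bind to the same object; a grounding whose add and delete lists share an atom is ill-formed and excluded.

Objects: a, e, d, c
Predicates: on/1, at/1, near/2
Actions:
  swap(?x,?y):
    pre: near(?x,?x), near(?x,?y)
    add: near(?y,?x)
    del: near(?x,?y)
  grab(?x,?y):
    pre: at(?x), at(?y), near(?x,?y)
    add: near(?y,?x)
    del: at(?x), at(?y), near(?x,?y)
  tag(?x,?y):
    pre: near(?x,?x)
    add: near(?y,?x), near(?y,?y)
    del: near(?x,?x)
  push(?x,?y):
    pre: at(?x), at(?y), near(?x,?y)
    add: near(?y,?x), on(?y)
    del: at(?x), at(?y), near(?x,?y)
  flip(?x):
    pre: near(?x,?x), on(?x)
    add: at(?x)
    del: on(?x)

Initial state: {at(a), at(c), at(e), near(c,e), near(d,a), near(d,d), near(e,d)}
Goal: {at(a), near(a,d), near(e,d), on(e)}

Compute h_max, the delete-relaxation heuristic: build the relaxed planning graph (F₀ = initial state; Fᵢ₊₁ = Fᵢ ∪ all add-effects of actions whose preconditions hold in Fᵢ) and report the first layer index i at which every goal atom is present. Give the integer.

F0 = init (7 atoms)
F1 = F0 ∪ {near(a,a), near(a,d), near(c,c), near(c,d), near(e,c), near(e,e), on(e)}  (14 atoms)
goal ⊆ F1  ⇒  h_max = 1

1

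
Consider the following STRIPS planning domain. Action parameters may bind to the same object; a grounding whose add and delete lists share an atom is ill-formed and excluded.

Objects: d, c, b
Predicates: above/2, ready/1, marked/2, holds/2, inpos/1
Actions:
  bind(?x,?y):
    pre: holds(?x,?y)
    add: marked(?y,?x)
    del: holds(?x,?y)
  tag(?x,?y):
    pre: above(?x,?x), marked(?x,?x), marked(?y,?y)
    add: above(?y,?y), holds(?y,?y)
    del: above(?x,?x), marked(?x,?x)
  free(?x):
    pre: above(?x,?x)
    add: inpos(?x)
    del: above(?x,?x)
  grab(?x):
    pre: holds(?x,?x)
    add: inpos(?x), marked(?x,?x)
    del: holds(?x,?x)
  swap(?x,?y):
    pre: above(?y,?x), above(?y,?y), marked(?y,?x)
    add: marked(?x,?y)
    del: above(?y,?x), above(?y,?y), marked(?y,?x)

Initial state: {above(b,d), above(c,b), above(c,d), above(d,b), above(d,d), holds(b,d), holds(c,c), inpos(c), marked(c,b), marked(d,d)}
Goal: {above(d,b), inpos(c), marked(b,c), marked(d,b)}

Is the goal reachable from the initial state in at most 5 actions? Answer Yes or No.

Yes

1. bind(c,c)  →  {above(b,d), above(c,b), above(c,d), above(d,b), above(d,d), holds(b,d), inpos(c), marked(c,b), marked(c,c), marked(d,d)}
2. bind(b,d)  →  {above(b,d), above(c,b), above(c,d), above(d,b), above(d,d), inpos(c), marked(c,b), marked(c,c), marked(d,b), marked(d,d)}
3. tag(d,c)  →  {above(b,d), above(c,b), above(c,c), above(c,d), above(d,b), holds(c,c), inpos(c), marked(c,b), marked(c,c), marked(d,b)}
4. swap(b,c)  →  {above(b,d), above(c,d), above(d,b), holds(c,c), inpos(c), marked(b,c), marked(c,c), marked(d,b)}
optimal plan length = 4; 4 ≤ 5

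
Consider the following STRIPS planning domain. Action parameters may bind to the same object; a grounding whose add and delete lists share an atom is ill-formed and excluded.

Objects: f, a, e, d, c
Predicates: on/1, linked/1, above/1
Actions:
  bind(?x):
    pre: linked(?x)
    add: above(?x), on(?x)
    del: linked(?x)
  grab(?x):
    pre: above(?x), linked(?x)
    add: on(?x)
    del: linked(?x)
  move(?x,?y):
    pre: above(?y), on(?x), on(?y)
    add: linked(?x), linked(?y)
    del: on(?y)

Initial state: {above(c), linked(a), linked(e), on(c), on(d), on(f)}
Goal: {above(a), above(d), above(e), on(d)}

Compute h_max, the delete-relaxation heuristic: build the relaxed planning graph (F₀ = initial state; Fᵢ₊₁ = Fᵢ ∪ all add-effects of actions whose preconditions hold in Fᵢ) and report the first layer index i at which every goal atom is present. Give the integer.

2

F0 = init (6 atoms)
F1 = F0 ∪ {above(a), above(e), linked(c), linked(d), linked(f), on(a), on(e)}  (13 atoms)
F2 = F1 ∪ {above(d), above(f)}  (15 atoms)
goal ⊆ F2  ⇒  h_max = 2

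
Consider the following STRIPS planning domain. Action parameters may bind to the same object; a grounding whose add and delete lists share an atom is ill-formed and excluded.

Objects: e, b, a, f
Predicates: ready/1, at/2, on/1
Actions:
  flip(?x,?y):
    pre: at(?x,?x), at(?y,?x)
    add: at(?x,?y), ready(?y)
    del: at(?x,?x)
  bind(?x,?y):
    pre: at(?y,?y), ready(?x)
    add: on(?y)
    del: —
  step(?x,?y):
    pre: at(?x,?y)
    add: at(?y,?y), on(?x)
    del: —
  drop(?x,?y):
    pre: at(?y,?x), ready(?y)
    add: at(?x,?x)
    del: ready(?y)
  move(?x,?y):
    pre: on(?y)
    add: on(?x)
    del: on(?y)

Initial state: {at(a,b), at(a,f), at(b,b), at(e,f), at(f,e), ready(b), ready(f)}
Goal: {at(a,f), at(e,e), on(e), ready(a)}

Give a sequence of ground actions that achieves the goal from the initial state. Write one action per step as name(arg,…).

flip(b,a); step(e,f); step(f,e)

1. flip(b,a)  →  {at(a,b), at(a,f), at(b,a), at(e,f), at(f,e), ready(a), ready(b), ready(f)}
2. step(e,f)  →  {at(a,b), at(a,f), at(b,a), at(e,f), at(f,e), at(f,f), on(e), ready(a), ready(b), ready(f)}
3. step(f,e)  →  {at(a,b), at(a,f), at(b,a), at(e,e), at(e,f), at(f,e), at(f,f), on(e), on(f), ready(a), ready(b), ready(f)}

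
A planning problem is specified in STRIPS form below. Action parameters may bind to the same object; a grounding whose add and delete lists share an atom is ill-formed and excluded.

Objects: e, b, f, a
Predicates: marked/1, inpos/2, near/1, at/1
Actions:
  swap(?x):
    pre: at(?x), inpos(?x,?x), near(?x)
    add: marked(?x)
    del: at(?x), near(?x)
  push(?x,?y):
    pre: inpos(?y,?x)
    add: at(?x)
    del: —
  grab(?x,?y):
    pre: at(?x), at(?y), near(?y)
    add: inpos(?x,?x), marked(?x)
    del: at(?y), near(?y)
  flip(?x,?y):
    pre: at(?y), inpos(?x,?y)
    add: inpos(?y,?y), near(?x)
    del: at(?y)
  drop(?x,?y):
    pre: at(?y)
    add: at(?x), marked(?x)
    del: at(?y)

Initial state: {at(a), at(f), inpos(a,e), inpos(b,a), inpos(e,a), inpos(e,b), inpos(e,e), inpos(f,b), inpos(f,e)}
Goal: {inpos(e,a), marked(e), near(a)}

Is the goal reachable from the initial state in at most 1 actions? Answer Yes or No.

1. drop(e,f)  →  {at(a), at(e), inpos(a,e), inpos(b,a), inpos(e,a), inpos(e,b), inpos(e,e), inpos(f,b), inpos(f,e), marked(e)}
2. flip(a,e)  →  {at(a), inpos(a,e), inpos(b,a), inpos(e,a), inpos(e,b), inpos(e,e), inpos(f,b), inpos(f,e), marked(e), near(a)}
optimal plan length = 2; 2 > 1

No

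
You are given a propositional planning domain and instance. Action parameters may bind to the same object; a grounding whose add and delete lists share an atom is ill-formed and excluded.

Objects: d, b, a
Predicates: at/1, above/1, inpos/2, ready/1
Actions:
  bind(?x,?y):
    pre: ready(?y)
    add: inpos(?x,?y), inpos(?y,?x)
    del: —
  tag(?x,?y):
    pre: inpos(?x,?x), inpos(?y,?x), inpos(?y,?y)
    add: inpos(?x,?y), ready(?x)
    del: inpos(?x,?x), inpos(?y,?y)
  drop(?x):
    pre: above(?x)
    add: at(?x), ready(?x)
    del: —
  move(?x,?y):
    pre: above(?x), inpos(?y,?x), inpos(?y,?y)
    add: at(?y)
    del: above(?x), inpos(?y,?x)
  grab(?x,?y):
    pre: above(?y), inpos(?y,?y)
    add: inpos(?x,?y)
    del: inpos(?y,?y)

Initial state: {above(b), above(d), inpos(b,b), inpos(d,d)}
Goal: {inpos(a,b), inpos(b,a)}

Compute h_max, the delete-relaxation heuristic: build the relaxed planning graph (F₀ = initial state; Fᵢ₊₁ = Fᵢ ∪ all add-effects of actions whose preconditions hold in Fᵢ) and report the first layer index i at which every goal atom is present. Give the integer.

2

F0 = init (4 atoms)
F1 = F0 ∪ {at(b), at(d), inpos(a,b), inpos(a,d), inpos(b,d), inpos(d,b), ready(b), ready(d)}  (12 atoms)
F2 = F1 ∪ {inpos(b,a), inpos(d,a)}  (14 atoms)
goal ⊆ F2  ⇒  h_max = 2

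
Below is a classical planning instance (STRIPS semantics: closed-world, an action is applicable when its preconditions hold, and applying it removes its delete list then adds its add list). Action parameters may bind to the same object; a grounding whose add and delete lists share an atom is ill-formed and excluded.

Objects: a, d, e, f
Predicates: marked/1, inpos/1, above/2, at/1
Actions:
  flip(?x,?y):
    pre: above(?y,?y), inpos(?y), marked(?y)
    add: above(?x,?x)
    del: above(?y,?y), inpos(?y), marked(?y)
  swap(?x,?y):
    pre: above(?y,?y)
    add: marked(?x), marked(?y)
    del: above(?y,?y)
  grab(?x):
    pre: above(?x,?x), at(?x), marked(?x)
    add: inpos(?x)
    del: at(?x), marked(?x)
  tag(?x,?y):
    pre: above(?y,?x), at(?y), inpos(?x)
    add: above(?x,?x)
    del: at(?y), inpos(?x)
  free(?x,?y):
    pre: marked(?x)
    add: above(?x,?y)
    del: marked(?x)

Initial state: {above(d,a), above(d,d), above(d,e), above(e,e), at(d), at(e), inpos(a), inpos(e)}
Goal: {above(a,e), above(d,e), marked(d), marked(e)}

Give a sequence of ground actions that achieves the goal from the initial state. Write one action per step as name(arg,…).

swap(a,d); swap(a,e); free(a,e)

1. swap(a,d)  →  {above(d,a), above(d,e), above(e,e), at(d), at(e), inpos(a), inpos(e), marked(a), marked(d)}
2. swap(a,e)  →  {above(d,a), above(d,e), at(d), at(e), inpos(a), inpos(e), marked(a), marked(d), marked(e)}
3. free(a,e)  →  {above(a,e), above(d,a), above(d,e), at(d), at(e), inpos(a), inpos(e), marked(d), marked(e)}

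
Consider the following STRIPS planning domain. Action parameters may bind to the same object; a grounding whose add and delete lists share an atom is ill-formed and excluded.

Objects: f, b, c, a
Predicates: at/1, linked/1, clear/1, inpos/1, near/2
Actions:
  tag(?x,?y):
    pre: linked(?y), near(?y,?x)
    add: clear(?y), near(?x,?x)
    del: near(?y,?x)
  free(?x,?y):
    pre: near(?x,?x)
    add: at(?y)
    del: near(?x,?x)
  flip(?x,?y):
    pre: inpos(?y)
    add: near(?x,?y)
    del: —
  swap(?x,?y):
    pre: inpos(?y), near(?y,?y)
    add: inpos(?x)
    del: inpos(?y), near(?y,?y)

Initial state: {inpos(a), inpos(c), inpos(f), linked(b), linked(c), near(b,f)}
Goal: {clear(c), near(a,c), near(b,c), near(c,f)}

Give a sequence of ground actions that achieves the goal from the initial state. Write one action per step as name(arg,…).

flip(b,c); flip(c,f); tag(f,c); flip(c,f); flip(a,c)

1. flip(b,c)  →  {inpos(a), inpos(c), inpos(f), linked(b), linked(c), near(b,c), near(b,f)}
2. flip(c,f)  →  {inpos(a), inpos(c), inpos(f), linked(b), linked(c), near(b,c), near(b,f), near(c,f)}
3. tag(f,c)  →  {clear(c), inpos(a), inpos(c), inpos(f), linked(b), linked(c), near(b,c), near(b,f), near(f,f)}
4. flip(c,f)  →  {clear(c), inpos(a), inpos(c), inpos(f), linked(b), linked(c), near(b,c), near(b,f), near(c,f), near(f,f)}
5. flip(a,c)  →  {clear(c), inpos(a), inpos(c), inpos(f), linked(b), linked(c), near(a,c), near(b,c), near(b,f), near(c,f), near(f,f)}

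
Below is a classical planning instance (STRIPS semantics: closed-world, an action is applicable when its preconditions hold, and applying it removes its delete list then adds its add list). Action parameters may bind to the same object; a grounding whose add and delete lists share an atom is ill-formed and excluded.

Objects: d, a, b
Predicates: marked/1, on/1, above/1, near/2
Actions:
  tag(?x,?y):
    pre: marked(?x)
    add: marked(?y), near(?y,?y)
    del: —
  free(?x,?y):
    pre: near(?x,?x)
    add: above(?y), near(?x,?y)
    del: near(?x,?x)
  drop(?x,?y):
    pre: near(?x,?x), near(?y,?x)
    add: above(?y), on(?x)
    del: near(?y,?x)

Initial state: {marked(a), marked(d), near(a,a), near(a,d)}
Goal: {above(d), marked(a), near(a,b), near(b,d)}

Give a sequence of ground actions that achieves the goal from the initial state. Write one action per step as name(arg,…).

1. tag(d,b)  →  {marked(a), marked(b), marked(d), near(a,a), near(a,d), near(b,b)}
2. free(a,b)  →  {above(b), marked(a), marked(b), marked(d), near(a,b), near(a,d), near(b,b)}
3. free(b,d)  →  {above(b), above(d), marked(a), marked(b), marked(d), near(a,b), near(a,d), near(b,d)}

tag(d,b); free(a,b); free(b,d)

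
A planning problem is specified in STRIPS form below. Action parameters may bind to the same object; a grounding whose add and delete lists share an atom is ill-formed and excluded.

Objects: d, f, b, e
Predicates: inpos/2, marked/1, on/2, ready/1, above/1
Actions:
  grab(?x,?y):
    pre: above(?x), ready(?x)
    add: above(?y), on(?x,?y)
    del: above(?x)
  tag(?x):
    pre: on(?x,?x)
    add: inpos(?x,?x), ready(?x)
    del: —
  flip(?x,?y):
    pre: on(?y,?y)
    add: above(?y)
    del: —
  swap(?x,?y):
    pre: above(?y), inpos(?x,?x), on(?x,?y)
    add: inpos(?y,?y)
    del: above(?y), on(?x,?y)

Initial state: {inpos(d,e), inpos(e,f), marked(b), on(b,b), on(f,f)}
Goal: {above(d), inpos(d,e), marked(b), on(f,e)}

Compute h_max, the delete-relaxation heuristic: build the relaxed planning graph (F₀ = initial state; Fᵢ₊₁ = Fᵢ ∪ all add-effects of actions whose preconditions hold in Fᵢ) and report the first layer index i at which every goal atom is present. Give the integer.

2

F0 = init (5 atoms)
F1 = F0 ∪ {above(b), above(f), inpos(b,b), inpos(f,f), ready(b), ready(f)}  (11 atoms)
F2 = F1 ∪ {above(d), above(e), on(b,d), on(b,e), on(b,f), on(f,b), on(f,d), on(f,e)}  (19 atoms)
goal ⊆ F2  ⇒  h_max = 2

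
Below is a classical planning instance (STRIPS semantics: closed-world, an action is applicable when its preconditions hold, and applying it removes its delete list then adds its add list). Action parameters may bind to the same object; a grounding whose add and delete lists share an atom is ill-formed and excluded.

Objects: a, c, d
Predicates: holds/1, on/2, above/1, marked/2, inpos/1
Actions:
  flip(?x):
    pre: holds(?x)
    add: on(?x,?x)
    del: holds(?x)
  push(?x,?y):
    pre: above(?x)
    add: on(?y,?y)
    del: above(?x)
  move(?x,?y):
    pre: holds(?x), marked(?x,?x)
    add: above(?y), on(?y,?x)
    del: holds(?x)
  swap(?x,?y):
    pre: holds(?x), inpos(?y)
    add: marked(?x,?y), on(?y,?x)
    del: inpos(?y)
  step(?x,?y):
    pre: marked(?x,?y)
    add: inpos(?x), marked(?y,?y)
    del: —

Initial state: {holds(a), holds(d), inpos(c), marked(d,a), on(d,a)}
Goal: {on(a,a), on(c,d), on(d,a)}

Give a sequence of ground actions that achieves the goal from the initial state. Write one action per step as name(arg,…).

1. flip(a)  →  {holds(d), inpos(c), marked(d,a), on(a,a), on(d,a)}
2. swap(d,c)  →  {holds(d), marked(d,a), marked(d,c), on(a,a), on(c,d), on(d,a)}

flip(a); swap(d,c)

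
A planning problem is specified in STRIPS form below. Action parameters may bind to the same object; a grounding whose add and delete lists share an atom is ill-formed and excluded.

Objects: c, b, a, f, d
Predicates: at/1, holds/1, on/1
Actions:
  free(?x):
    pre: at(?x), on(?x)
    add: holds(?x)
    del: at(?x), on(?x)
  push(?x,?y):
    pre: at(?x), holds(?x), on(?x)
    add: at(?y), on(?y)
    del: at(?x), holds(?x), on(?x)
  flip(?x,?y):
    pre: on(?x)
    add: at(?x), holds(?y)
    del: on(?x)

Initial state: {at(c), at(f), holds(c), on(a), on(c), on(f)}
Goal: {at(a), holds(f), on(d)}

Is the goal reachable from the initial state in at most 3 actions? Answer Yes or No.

Yes

1. push(c,d)  →  {at(d), at(f), on(a), on(d), on(f)}
2. flip(a,f)  →  {at(a), at(d), at(f), holds(f), on(d), on(f)}
optimal plan length = 2; 2 ≤ 3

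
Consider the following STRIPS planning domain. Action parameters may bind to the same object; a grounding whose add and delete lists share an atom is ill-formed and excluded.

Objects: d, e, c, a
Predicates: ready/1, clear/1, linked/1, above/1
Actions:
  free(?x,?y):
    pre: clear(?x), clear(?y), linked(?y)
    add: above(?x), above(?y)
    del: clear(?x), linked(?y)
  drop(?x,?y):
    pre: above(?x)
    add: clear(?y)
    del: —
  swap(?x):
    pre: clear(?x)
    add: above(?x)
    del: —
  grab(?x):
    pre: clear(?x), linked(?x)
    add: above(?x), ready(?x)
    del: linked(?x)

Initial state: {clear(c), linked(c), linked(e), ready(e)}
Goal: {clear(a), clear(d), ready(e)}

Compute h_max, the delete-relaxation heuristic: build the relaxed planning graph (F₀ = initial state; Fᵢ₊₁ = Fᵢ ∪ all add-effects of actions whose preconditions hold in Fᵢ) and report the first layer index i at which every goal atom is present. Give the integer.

F0 = init (4 atoms)
F1 = F0 ∪ {above(c), ready(c)}  (6 atoms)
F2 = F1 ∪ {clear(a), clear(d), clear(e)}  (9 atoms)
goal ⊆ F2  ⇒  h_max = 2

2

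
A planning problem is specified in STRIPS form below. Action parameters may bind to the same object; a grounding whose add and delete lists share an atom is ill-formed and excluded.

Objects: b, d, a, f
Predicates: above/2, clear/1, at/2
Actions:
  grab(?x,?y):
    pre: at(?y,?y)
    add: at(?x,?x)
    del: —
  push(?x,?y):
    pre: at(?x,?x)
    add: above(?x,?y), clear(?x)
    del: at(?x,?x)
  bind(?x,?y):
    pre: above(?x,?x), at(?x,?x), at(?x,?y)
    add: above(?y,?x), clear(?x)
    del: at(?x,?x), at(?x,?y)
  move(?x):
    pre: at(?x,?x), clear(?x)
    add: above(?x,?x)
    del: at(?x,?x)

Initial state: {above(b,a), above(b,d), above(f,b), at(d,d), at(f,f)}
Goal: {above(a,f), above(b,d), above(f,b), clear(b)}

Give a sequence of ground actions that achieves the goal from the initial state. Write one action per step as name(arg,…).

1. grab(b,d)  →  {above(b,a), above(b,d), above(f,b), at(b,b), at(d,d), at(f,f)}
2. grab(a,b)  →  {above(b,a), above(b,d), above(f,b), at(a,a), at(b,b), at(d,d), at(f,f)}
3. push(b,b)  →  {above(b,a), above(b,b), above(b,d), above(f,b), at(a,a), at(d,d), at(f,f), clear(b)}
4. push(a,f)  →  {above(a,f), above(b,a), above(b,b), above(b,d), above(f,b), at(d,d), at(f,f), clear(a), clear(b)}

grab(b,d); grab(a,b); push(b,b); push(a,f)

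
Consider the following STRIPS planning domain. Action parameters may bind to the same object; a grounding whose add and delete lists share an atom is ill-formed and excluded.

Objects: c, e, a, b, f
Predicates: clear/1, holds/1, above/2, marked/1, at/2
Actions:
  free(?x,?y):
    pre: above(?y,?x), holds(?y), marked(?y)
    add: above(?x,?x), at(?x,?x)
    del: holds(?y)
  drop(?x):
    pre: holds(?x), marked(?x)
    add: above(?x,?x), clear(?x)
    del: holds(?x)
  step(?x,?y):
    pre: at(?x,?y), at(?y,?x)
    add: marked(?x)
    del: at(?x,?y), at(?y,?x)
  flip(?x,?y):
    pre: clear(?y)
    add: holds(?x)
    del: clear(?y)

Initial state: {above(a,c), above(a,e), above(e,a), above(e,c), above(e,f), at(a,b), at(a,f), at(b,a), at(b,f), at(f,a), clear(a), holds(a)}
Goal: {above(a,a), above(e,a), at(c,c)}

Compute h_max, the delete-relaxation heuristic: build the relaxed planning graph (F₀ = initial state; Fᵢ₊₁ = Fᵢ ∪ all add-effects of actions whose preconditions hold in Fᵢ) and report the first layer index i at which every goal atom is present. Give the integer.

2

F0 = init (12 atoms)
F1 = F0 ∪ {holds(b), holds(c), holds(e), holds(f), marked(a), marked(b), marked(f)}  (19 atoms)
F2 = F1 ∪ {above(a,a), above(b,b), above(c,c), above(e,e), above(f,f), at(c,c), at(e,e), clear(b), clear(f)}  (28 atoms)
goal ⊆ F2  ⇒  h_max = 2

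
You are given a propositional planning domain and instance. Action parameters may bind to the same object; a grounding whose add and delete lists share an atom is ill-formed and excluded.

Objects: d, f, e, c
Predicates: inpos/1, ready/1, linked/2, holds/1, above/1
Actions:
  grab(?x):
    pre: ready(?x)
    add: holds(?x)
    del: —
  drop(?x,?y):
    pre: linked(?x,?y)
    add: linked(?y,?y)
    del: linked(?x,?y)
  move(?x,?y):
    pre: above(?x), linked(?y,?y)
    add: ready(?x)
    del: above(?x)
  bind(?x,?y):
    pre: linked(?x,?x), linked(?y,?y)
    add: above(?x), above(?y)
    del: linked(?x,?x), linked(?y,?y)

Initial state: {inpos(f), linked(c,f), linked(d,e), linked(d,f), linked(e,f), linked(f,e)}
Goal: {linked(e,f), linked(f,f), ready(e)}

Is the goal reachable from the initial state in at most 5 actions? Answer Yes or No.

1. drop(d,f)  →  {inpos(f), linked(c,f), linked(d,e), linked(e,f), linked(f,e), linked(f,f)}
2. drop(d,e)  →  {inpos(f), linked(c,f), linked(e,e), linked(e,f), linked(f,e), linked(f,f)}
3. bind(e,e)  →  {above(e), inpos(f), linked(c,f), linked(e,f), linked(f,e), linked(f,f)}
4. move(e,f)  →  {inpos(f), linked(c,f), linked(e,f), linked(f,e), linked(f,f), ready(e)}
optimal plan length = 4; 4 ≤ 5

Yes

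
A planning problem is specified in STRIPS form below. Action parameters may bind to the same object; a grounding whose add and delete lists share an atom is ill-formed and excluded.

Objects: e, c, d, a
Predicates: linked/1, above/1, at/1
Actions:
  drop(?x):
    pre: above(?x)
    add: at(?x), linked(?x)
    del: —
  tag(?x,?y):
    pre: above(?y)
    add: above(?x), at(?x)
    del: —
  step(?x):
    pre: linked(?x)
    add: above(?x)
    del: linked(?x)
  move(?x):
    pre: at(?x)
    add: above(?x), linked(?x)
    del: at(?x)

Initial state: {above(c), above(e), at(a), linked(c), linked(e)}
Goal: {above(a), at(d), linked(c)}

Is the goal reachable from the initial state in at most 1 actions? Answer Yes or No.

1. tag(d,e)  →  {above(c), above(d), above(e), at(a), at(d), linked(c), linked(e)}
2. tag(a,e)  →  {above(a), above(c), above(d), above(e), at(a), at(d), linked(c), linked(e)}
optimal plan length = 2; 2 > 1

No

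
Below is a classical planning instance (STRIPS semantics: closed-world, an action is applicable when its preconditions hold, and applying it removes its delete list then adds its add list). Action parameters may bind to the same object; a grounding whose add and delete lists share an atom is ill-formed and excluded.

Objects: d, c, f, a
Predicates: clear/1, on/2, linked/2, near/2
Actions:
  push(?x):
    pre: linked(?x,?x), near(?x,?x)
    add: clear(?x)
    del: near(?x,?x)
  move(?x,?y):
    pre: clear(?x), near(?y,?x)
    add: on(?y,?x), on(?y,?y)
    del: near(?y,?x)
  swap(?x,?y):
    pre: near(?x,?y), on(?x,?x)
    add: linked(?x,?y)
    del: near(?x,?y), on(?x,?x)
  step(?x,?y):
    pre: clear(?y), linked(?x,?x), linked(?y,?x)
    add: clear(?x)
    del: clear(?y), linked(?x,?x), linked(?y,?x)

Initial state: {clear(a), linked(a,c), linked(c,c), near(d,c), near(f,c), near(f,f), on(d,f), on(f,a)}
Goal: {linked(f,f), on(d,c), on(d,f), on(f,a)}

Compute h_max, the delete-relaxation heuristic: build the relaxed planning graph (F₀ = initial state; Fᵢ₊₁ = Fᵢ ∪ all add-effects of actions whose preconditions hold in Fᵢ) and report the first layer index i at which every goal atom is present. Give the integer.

F0 = init (8 atoms)
F1 = F0 ∪ {clear(c)}  (9 atoms)
F2 = F1 ∪ {on(d,c), on(d,d), on(f,c), on(f,f)}  (13 atoms)
F3 = F2 ∪ {linked(d,c), linked(f,c), linked(f,f)}  (16 atoms)
goal ⊆ F3  ⇒  h_max = 3

3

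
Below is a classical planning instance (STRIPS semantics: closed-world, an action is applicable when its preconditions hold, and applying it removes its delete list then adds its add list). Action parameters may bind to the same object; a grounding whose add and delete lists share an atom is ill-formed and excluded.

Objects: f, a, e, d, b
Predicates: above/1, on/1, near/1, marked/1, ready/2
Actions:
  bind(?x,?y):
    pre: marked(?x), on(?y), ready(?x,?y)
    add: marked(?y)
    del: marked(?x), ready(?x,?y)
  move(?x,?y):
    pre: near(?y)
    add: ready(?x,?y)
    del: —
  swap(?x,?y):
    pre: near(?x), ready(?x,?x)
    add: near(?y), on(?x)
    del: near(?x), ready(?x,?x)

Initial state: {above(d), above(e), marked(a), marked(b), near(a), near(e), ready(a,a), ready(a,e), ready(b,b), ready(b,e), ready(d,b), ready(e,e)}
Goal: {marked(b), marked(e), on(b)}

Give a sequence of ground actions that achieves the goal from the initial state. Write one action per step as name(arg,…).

1. swap(e,b)  →  {above(d), above(e), marked(a), marked(b), near(a), near(b), on(e), ready(a,a), ready(a,e), ready(b,b), ready(b,e), ready(d,b)}
2. bind(a,e)  →  {above(d), above(e), marked(b), marked(e), near(a), near(b), on(e), ready(a,a), ready(b,b), ready(b,e), ready(d,b)}
3. swap(b,f)  →  {above(d), above(e), marked(b), marked(e), near(a), near(f), on(b), on(e), ready(a,a), ready(b,e), ready(d,b)}

swap(e,b); bind(a,e); swap(b,f)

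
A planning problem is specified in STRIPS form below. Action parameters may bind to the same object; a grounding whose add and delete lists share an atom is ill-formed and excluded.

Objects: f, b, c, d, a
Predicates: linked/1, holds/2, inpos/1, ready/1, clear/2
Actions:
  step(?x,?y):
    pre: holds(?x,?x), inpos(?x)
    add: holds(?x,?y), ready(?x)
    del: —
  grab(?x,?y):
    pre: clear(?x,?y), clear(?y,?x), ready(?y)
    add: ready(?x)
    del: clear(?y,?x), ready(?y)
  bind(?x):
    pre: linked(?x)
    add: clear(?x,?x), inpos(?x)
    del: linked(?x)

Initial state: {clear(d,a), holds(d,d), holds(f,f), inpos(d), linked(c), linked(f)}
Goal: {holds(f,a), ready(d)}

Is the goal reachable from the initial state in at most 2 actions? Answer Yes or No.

No

1. step(d,f)  →  {clear(d,a), holds(d,d), holds(d,f), holds(f,f), inpos(d), linked(c), linked(f), ready(d)}
2. bind(f)  →  {clear(d,a), clear(f,f), holds(d,d), holds(d,f), holds(f,f), inpos(d), inpos(f), linked(c), ready(d)}
3. step(f,a)  →  {clear(d,a), clear(f,f), holds(d,d), holds(d,f), holds(f,a), holds(f,f), inpos(d), inpos(f), linked(c), ready(d), ready(f)}
optimal plan length = 3; 3 > 2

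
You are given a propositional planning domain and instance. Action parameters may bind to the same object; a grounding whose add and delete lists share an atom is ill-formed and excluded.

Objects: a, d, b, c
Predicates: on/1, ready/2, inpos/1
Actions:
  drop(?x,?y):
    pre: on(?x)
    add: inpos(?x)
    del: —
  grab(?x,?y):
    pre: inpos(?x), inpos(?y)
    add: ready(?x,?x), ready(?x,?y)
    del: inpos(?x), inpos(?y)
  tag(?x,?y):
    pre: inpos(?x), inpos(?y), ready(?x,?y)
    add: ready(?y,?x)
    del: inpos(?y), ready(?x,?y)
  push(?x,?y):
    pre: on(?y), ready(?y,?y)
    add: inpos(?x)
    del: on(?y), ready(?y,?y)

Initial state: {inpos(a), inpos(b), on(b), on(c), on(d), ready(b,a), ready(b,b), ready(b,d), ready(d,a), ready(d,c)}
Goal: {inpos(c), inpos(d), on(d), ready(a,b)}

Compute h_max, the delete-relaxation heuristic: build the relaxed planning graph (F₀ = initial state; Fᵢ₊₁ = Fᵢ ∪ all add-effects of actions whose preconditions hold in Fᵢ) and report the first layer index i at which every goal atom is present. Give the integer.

F0 = init (10 atoms)
F1 = F0 ∪ {inpos(c), inpos(d), ready(a,a), ready(a,b)}  (14 atoms)
goal ⊆ F1  ⇒  h_max = 1

1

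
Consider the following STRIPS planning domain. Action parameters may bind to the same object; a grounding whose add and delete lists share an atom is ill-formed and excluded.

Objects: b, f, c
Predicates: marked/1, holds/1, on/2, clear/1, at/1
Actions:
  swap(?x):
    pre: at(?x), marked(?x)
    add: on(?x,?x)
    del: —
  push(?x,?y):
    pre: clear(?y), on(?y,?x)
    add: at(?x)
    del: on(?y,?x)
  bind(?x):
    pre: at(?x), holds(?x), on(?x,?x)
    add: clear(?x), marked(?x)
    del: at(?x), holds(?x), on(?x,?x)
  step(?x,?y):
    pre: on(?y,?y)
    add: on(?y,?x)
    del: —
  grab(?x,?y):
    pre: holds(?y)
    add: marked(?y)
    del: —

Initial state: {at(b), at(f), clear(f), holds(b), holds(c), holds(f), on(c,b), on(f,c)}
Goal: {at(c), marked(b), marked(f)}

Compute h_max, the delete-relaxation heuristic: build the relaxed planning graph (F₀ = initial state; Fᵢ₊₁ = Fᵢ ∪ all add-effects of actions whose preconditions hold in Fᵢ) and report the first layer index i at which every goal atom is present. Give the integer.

F0 = init (8 atoms)
F1 = F0 ∪ {at(c), marked(b), marked(c), marked(f)}  (12 atoms)
goal ⊆ F1  ⇒  h_max = 1

1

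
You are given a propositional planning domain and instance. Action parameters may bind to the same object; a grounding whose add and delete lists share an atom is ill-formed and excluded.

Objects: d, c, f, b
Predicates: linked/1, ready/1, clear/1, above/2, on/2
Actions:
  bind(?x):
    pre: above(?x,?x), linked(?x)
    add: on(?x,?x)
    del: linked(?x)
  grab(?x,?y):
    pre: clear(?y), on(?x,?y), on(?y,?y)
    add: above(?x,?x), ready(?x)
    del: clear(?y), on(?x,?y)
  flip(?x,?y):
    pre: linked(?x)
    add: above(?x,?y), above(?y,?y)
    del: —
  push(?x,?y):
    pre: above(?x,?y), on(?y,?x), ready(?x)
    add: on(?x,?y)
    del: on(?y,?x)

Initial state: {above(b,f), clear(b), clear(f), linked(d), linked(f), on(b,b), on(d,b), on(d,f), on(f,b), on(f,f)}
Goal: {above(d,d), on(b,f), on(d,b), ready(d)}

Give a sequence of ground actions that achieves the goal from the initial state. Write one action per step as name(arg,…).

grab(d,f); grab(b,b); push(b,f)

1. grab(d,f)  →  {above(b,f), above(d,d), clear(b), linked(d), linked(f), on(b,b), on(d,b), on(f,b), on(f,f), ready(d)}
2. grab(b,b)  →  {above(b,b), above(b,f), above(d,d), linked(d), linked(f), on(d,b), on(f,b), on(f,f), ready(b), ready(d)}
3. push(b,f)  →  {above(b,b), above(b,f), above(d,d), linked(d), linked(f), on(b,f), on(d,b), on(f,f), ready(b), ready(d)}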